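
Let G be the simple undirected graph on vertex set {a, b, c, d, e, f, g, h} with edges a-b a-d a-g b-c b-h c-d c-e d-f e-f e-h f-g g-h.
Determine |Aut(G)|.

48

G is 3-regular and bipartite on 2^3 = 8 vertices with girth 4; it is the hypercube graph Q_3. The symmetry group of the 3-cube is the hyperoctahedral group B_3 = Z_2 ≀ S_3, of order 2^3·3! = 48.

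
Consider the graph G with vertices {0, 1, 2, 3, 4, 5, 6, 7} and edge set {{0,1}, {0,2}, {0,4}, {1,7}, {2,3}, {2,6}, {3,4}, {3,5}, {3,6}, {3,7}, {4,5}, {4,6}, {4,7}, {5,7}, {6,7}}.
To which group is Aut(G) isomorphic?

1

The degree sequence is [3, 2, 3, 5, 5, 3, 4, 5]. Checking the degree-preserving permutations of the vertex set shows that none except the identity preserves every edge, so Aut(G) is trivial.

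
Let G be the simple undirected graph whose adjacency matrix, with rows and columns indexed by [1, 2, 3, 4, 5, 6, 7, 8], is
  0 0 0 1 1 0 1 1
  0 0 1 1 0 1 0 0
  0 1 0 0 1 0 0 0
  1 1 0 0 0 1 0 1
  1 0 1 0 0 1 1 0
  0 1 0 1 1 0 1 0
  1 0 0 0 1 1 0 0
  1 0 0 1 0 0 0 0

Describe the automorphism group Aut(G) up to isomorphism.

the trivial group

The degree sequence is [4, 3, 2, 4, 4, 4, 3, 2]. Checking the degree-preserving permutations of the vertex set shows that none except the identity preserves every edge, so Aut(G) is trivial.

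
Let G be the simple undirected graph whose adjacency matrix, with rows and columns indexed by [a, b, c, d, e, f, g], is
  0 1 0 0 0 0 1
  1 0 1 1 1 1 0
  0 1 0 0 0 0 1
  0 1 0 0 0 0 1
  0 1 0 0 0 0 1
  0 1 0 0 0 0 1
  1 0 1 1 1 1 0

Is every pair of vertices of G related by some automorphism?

No

Automorphisms preserve degree, but G has vertices of degree 2 and vertices of degree 5; no automorphism maps one to the other, so G is not vertex-transitive.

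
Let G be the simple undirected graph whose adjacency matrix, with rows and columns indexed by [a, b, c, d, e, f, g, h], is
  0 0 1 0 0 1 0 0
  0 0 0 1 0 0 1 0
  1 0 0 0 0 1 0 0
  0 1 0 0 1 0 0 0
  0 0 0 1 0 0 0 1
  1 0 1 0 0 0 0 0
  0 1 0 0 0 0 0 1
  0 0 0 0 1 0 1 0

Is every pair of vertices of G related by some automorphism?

No

G has two connected components, {b, d, e, g, h} and {a, c, f}; each is 2-regular, so G = C_5 ⊔ C_3. The orbit of a under Aut(G) is {a, c, f}, which does not contain b, so G is not vertex-transitive.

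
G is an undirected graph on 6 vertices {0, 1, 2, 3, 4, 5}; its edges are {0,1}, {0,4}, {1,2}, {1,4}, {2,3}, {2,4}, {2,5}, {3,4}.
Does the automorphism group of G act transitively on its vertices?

Vertex 1 is the only vertex of degree 3, so every automorphism fixes it; G is not vertex-transitive.

No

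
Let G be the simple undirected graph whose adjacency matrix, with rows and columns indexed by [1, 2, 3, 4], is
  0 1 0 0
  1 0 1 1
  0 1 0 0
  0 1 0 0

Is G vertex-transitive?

Vertex 2 is the only vertex of degree 3, so every automorphism fixes it; G is not vertex-transitive.

No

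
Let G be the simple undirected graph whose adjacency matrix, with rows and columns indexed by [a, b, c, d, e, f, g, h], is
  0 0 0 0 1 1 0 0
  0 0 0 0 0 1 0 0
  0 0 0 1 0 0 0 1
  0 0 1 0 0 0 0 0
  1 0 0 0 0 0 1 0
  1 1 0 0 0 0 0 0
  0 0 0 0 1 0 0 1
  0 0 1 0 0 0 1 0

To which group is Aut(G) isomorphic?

the cyclic group of order 2

The degree sequence is [2, 1, 2, 1, 2, 2, 2, 2]; the two degree-1 vertices b and d are the ends of a path, so G = P_8. A path has exactly one nontrivial symmetry — reversal — giving Aut(G) of order 2.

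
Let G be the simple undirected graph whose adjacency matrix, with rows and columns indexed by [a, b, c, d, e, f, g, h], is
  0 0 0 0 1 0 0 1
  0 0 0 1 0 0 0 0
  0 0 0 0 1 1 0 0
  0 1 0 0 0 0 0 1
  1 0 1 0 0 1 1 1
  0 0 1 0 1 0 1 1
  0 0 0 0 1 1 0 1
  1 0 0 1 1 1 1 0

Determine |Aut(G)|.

The degree sequence is [2, 1, 2, 2, 5, 4, 3, 5]. Checking the degree-preserving permutations of the vertex set shows that none except the identity preserves every edge, so Aut(G) is trivial.

1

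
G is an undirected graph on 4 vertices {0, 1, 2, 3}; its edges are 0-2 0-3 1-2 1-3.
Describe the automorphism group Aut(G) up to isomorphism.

Every vertex has degree 2 and the graph is connected, so G is the 4-cycle C_4. The automorphisms of the 4-cycle are exactly the symmetries of a regular 4-gon: the dihedral group D_4, |D_4| = 8.

the dihedral group of order 8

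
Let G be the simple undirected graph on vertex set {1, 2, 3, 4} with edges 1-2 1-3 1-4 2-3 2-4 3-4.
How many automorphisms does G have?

24

Every vertex has degree 3, so G is the complete graph K_4. Every bijection on the vertex set is an automorphism of K_4; hence Aut(K_4) ≅ S_4, order 24.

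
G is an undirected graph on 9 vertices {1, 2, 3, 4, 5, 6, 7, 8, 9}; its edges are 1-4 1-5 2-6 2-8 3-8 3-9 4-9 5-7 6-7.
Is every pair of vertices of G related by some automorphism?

G is 2-regular and connected on 9 vertices, i.e. the cycle C_9. The automorphisms of the 9-cycle are exactly the symmetries of a regular 9-gon: the dihedral group D_9, |D_9| = 18. This group acts transitively on the 9 vertices.

Yes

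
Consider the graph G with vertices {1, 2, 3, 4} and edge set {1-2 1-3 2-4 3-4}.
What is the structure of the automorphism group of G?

the hyperoctahedral group B_2

G is 2-regular and bipartite on 2^2 = 4 vertices with girth 4; it is the hypercube graph Q_2. Aut(Q_2) consists of the signed permutations of the 2 coordinate axes: 2! permutations times 2^2 sign flips, so |Aut| = 2^2·2! = 8.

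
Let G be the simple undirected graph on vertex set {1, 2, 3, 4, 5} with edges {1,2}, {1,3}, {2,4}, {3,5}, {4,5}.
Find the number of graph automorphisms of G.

G is 2-regular and connected on 5 vertices, i.e. the cycle C_5. C_5 has 5 rotations and 5 reflections, so Aut(C_5) ≅ D_5 of order 10.

10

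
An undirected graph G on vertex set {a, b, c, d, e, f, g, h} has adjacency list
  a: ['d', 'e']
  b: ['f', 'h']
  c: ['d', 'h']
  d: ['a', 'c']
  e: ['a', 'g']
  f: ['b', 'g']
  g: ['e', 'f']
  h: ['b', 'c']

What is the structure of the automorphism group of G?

the dihedral group of order 16

G is 2-regular and connected on 8 vertices, i.e. the cycle C_8. C_8 has 8 rotations and 8 reflections, so Aut(C_8) ≅ D_8 of order 16.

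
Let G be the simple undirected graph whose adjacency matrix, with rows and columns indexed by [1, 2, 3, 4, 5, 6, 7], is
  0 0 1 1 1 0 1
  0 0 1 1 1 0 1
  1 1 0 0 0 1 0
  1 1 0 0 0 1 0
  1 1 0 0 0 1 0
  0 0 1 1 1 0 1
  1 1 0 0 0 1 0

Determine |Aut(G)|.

The vertices split by degree into {1, 2, 6} (degree 4) and {3, 4, 5, 7} (degree 3); every edge runs between the two parts, so G is the complete bipartite graph K_{3,4}. The parts have unequal sizes, so no automorphism swaps them; each part is permuted independently, giving S_4 × S_3 of order 4!·3! = 144.

144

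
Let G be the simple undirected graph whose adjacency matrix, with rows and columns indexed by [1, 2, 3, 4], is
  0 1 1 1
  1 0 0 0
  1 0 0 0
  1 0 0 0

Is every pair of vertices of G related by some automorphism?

Vertex 1 is the only vertex of degree 3, so every automorphism fixes it; G is not vertex-transitive.

No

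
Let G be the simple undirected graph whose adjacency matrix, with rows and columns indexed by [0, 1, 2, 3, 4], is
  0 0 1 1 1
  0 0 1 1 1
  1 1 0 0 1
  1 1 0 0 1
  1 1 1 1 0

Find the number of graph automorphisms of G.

8

Vertex 4 is the unique vertex of degree 4; the remaining 4 vertices each have degree 3 and induce a cycle, so G is the wheel on 5 vertices with hub 4. With the hub fixed, the remaining symmetry is that of the rim cycle C_4, giving the dihedral group D_4.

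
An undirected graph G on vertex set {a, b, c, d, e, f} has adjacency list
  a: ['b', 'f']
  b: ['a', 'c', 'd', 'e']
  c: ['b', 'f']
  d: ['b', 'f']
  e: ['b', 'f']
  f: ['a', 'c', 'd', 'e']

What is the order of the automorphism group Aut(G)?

The vertices split by degree into {b, f} (degree 4) and {a, c, d, e} (degree 2); every edge runs between the two parts, so G is the complete bipartite graph K_{2,4}. Automorphisms preserve the bipartition setwise (since the parts differ in size) and act as S_2 × S_4 within it; |Aut| = 48.

48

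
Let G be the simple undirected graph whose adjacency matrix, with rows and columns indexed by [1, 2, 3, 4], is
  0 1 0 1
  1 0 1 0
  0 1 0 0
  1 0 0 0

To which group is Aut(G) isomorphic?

Z_2

The degree sequence is [2, 2, 1, 1]; the two degree-1 vertices 3 and 4 are the ends of a path, so G = P_4. A path has exactly one nontrivial symmetry — reversal — giving Aut(G) of order 2.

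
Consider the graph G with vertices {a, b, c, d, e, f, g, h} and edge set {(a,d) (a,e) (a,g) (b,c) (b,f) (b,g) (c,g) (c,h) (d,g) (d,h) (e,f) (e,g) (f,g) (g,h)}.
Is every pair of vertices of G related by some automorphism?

No

Vertex g is the only vertex of degree 7, so every automorphism fixes it; G is not vertex-transitive.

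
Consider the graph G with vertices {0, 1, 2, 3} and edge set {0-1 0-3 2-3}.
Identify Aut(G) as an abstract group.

C_2

The degree sequence is [2, 1, 1, 2]; the two degree-1 vertices 1 and 2 are the ends of a path, so G = P_4. The only nontrivial automorphism of a path is the end-to-end reflection, so Aut(G) ≅ Z_2.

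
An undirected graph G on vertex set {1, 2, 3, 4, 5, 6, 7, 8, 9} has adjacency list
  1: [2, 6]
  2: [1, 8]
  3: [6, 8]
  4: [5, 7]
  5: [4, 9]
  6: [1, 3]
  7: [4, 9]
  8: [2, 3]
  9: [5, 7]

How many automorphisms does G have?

G has two connected components, {1, 2, 3, 6, 8} and {4, 5, 7, 9}; each is 2-regular, so G = C_5 ⊔ C_4. The components are non-isomorphic (different sizes), so Aut(G) = Aut(C_4) × Aut(C_5) = D_4 × D_5 of order 8·10 = 80.

80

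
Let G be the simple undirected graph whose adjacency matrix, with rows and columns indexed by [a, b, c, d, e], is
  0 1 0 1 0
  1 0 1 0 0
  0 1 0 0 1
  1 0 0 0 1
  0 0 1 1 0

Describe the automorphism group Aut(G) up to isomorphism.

G is 2-regular and connected on 5 vertices, i.e. the cycle C_5. C_5 has 5 rotations and 5 reflections, so Aut(C_5) ≅ D_5 of order 10.

the dihedral group of order 10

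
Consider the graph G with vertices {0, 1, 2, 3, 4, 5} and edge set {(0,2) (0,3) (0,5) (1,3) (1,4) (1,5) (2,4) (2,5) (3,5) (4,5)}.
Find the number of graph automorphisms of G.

Vertex 5 is the unique vertex of degree 5; the remaining 5 vertices each have degree 3 and induce a cycle, so G is the wheel on 6 vertices with hub 5. With the hub fixed, the remaining symmetry is that of the rim cycle C_5, giving the dihedral group D_5.

10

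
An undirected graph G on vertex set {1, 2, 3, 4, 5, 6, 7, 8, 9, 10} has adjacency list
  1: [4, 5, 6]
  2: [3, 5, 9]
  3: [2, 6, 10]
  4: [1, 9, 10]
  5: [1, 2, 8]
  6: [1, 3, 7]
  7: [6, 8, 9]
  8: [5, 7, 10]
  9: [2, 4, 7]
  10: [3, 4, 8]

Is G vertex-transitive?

Yes

G is 3-regular on 10 vertices with no triangles and no 4-cycles (girth 5): this is the Petersen graph. It is a classical fact that the Petersen graph has automorphism group S_5 (order 120), arising from its description as the Kneser graph K(5,2). This group acts transitively on the 10 vertices.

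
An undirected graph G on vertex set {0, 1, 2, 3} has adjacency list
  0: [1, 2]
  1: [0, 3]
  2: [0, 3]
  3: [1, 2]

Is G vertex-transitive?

Yes

G is 2-regular and bipartite on 2^2 = 4 vertices with girth 4; it is the hypercube graph Q_2. The symmetry group of the 2-cube is the hyperoctahedral group B_2 = Z_2 ≀ S_2, of order 2^2·2! = 8. This group acts transitively on the 4 vertices.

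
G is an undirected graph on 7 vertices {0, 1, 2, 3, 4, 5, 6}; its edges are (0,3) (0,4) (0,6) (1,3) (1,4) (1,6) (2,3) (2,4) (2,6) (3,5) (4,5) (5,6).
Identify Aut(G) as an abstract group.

S_4 × S_3

The vertices split by degree into {3, 4, 6} (degree 4) and {0, 1, 2, 5} (degree 3); every edge runs between the two parts, so G is the complete bipartite graph K_{3,4}. The parts have unequal sizes, so no automorphism swaps them; each part is permuted independently, giving S_4 × S_3 of order 4!·3! = 144.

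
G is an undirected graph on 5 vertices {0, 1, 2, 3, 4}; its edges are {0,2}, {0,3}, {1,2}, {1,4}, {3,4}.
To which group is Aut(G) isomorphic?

D_5

Every vertex has degree 2 and the graph is connected, so G is the 5-cycle C_5. C_5 has 5 rotations and 5 reflections, so Aut(C_5) ≅ D_5 of order 10.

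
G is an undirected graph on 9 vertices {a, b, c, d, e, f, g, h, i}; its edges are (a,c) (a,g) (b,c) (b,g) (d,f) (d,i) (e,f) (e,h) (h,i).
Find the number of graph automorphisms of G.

80

G has two connected components, {d, e, f, h, i} and {a, b, c, g}; each is 2-regular, so G = C_5 ⊔ C_4. No automorphism exchanges components of different sizes, hence Aut(G) is the direct product D_5 × D_4, order 80.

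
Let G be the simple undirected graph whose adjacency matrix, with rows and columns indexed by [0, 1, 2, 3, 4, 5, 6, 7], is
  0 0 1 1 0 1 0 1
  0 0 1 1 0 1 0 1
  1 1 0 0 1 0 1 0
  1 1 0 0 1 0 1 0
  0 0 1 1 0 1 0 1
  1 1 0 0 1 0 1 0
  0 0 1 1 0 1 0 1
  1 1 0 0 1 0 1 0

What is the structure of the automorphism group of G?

G is 4-regular and bipartite with parts {2, 3, 5, 7} and {0, 1, 4, 6} (each part is independent and every cross-pair is an edge), so G = K_{4,4}. Each part can be permuted independently (S_4 × S_4) and the two equal-size parts can also be swapped, giving (S_4 × S_4) ⋊ Z_2 of order 2·(4!)² = 1152.

S_4 ≀ Z_2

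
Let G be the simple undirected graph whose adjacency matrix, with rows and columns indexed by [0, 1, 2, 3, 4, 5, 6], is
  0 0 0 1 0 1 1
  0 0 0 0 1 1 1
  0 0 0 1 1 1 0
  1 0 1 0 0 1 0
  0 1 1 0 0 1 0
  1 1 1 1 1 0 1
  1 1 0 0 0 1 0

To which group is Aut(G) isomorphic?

Vertex 5 is the unique vertex of degree 6; the remaining 6 vertices each have degree 3 and induce a cycle, so G is the wheel on 7 vertices with hub 5. Every automorphism fixes the hub and acts on the rim 6-cycle, so Aut(G) ≅ Aut(C_6) = D_6 of order 12.

the dihedral group of order 12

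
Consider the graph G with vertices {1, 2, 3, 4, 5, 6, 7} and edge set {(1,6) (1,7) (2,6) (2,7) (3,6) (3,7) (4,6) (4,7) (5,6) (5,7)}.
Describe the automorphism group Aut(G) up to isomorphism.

The vertices split by degree into {6, 7} (degree 5) and {1, 2, 3, 4, 5} (degree 2); every edge runs between the two parts, so G is the complete bipartite graph K_{2,5}. The parts have unequal sizes, so no automorphism swaps them; each part is permuted independently, giving S_2 × S_5 of order 2!·5! = 240.

S_2 × S_5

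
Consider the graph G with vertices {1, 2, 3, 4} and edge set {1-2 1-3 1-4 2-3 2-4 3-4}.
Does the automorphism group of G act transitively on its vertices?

Every vertex has degree 3, so G is the complete graph K_4. Any permutation of the 4 vertices preserves K_4, so Aut(K_4) = S_4 of order 4! = 24. Under this action every vertex can be carried to every other, so G is vertex-transitive.

Yes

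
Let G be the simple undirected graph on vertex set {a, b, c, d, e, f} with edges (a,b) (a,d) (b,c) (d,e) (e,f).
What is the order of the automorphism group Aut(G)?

The degree sequence is [2, 2, 1, 2, 2, 1]; the two degree-1 vertices c and f are the ends of a path, so G = P_6. The only nontrivial automorphism of a path is the end-to-end reflection, so Aut(G) ≅ Z_2.

2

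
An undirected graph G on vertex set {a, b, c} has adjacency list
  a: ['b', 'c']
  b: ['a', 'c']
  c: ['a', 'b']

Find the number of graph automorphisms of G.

6

Every vertex has degree 2, so G is the complete graph K_3. Every bijection on the vertex set is an automorphism of K_3; hence Aut(K_3) ≅ S_3, order 6.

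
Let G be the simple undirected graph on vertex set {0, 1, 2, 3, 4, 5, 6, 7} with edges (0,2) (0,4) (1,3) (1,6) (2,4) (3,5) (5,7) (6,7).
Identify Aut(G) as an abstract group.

D_5 × D_3

G has two connected components, {1, 3, 5, 6, 7} and {0, 2, 4}; each is 2-regular, so G = C_5 ⊔ C_3. No automorphism exchanges components of different sizes, hence Aut(G) is the direct product D_5 × D_3, order 60.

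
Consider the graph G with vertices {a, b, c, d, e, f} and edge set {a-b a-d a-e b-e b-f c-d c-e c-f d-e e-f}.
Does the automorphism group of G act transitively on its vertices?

No

Vertex e is the only vertex of degree 5, so every automorphism fixes it; G is not vertex-transitive.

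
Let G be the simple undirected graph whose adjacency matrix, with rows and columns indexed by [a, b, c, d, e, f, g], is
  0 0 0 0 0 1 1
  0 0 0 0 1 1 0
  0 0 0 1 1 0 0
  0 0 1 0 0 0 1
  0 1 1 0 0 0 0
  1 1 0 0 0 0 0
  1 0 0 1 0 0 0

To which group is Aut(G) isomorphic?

G is 2-regular and connected on 7 vertices, i.e. the cycle C_7. The automorphisms of the 7-cycle are exactly the symmetries of a regular 7-gon: the dihedral group D_7, |D_7| = 14.

the dihedral group of order 14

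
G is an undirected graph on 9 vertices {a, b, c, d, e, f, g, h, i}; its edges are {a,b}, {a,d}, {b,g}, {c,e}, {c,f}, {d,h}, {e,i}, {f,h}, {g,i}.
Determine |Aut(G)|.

G is 2-regular and connected on 9 vertices, i.e. the cycle C_9. C_9 has 9 rotations and 9 reflections, so Aut(C_9) ≅ D_9 of order 18.

18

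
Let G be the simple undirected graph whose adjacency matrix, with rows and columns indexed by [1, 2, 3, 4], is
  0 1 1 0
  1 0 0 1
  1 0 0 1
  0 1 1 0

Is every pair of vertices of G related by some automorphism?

Yes

G is 2-regular and bipartite on 2^2 = 4 vertices with girth 4; it is the hypercube graph Q_2. The symmetry group of the 2-cube is the hyperoctahedral group B_2 = Z_2 ≀ S_2, of order 2^2·2! = 8. Under this action every vertex can be carried to every other, so G is vertex-transitive.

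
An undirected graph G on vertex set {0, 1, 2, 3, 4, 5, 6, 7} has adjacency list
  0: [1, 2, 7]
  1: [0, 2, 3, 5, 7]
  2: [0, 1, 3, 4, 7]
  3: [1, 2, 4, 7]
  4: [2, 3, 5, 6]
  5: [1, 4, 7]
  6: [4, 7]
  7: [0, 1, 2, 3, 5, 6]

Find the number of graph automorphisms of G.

Degrees alone do not determine every vertex (e.g. 0 and 5 both have degree 3), but their neighbour-degree multisets differ: N(0) has degrees [5, 5, 6] while N(5) has degrees [4, 5, 6]. Repeating this refinement separates all vertices, so the only automorphism is the identity.

1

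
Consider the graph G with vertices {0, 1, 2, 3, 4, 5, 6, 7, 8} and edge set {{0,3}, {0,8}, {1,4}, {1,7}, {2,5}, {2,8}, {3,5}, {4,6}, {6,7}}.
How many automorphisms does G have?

G has two connected components, {0, 2, 3, 5, 8} and {1, 4, 6, 7}; each is 2-regular, so G = C_5 ⊔ C_4. No automorphism exchanges components of different sizes, hence Aut(G) is the direct product D_4 × D_5, order 80.

80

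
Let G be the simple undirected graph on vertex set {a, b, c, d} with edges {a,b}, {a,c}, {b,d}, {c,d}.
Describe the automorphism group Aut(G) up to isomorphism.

Every vertex has degree 2 and the graph is connected, so G is the 4-cycle C_4. The automorphisms of the 4-cycle are exactly the symmetries of a regular 4-gon: the dihedral group D_4, |D_4| = 8.

the dihedral group of order 8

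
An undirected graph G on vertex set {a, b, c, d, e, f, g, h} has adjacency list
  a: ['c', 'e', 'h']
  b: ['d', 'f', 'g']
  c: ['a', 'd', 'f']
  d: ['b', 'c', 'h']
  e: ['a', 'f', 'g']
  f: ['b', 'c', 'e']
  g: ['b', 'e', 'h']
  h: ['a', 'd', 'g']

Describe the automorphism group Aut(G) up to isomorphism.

the hyperoctahedral group B_3

G is 3-regular and bipartite on 2^3 = 8 vertices with girth 4; it is the hypercube graph Q_3. The symmetry group of the 3-cube is the hyperoctahedral group B_3 = Z_2 ≀ S_3, of order 2^3·3! = 48.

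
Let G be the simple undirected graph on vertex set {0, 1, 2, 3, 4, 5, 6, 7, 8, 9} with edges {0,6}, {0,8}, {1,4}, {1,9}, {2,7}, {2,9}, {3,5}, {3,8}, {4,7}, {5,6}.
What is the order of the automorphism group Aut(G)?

200

G has two connected components, {1, 2, 4, 7, 9} and {0, 3, 5, 6, 8}; each is 2-regular, so G = C_5 ⊔ C_5. With two isomorphic components, Aut(G) = Aut(C_5) ≀ S_2 = (D_5 × D_5) ⋊ Z_2: permute each cycle by D_5, then optionally swap the two cycles. Order 2·(2·5)² = 200.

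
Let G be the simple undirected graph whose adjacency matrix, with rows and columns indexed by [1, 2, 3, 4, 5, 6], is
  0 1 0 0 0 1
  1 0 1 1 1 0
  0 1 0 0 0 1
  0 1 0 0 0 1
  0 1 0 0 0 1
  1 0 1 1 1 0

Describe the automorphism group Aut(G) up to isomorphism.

S_4 × S_2

The vertices split by degree into {2, 6} (degree 4) and {1, 3, 4, 5} (degree 2); every edge runs between the two parts, so G is the complete bipartite graph K_{2,4}. Automorphisms preserve the bipartition setwise (since the parts differ in size) and act as S_4 × S_2 within it; |Aut| = 48.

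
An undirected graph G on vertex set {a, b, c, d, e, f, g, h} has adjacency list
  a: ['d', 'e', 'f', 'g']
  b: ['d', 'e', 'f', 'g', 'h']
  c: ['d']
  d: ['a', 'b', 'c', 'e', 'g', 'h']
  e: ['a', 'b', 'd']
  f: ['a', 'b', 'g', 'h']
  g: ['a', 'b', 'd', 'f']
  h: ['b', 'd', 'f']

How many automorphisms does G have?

1

The degree sequence is [4, 5, 1, 6, 3, 4, 4, 3]. Checking the degree-preserving permutations of the vertex set shows that none except the identity preserves every edge, so Aut(G) is trivial.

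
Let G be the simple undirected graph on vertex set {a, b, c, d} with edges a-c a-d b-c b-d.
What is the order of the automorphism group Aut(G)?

G is 2-regular and bipartite on 2^2 = 4 vertices with girth 4; it is the hypercube graph Q_2. Aut(Q_2) consists of the signed permutations of the 2 coordinate axes: 2! permutations times 2^2 sign flips, so |Aut| = 2^2·2! = 8.

8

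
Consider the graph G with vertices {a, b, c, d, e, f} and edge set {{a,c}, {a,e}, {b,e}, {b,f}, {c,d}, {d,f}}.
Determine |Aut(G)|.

G is 2-regular and connected on 6 vertices, i.e. the cycle C_6. The automorphisms of the 6-cycle are exactly the symmetries of a regular 6-gon: the dihedral group D_6, |D_6| = 12.

12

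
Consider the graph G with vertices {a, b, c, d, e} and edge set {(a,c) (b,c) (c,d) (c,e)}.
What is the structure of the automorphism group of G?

Vertex c has degree 4 and every other vertex has degree 1, so G is the star K_{1,4} with centre c. Any automorphism fixes the centre and permutes the 4 leaves freely, so Aut(G) ≅ S_4 of order 4! = 24.

the symmetric group on 4 letters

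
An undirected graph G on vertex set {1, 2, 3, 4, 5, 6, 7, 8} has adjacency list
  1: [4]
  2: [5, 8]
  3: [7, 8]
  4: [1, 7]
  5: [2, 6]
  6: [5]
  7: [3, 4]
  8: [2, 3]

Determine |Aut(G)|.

The degree sequence is [1, 2, 2, 2, 2, 1, 2, 2]; the two degree-1 vertices 1 and 6 are the ends of a path, so G = P_8. The only nontrivial automorphism of a path is the end-to-end reflection, so Aut(G) ≅ Z_2.

2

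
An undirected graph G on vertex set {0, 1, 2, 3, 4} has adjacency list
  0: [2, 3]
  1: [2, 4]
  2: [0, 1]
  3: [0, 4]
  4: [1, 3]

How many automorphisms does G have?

Every vertex has degree 2 and the graph is connected, so G is the 5-cycle C_5. The automorphisms of the 5-cycle are exactly the symmetries of a regular 5-gon: the dihedral group D_5, |D_5| = 10.

10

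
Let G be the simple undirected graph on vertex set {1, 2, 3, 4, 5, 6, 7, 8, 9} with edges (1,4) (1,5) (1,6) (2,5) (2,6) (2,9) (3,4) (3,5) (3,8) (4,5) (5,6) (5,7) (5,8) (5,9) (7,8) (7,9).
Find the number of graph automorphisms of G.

16

Vertex 5 is the unique vertex of degree 8; the remaining 8 vertices each have degree 3 and induce a cycle, so G is the wheel on 9 vertices with hub 5. With the hub fixed, the remaining symmetry is that of the rim cycle C_8, giving the dihedral group D_8.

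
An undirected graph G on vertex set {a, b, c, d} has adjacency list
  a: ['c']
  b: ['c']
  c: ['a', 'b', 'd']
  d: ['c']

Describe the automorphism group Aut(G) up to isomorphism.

S_3

Vertex c has degree 3 and every other vertex has degree 1, so G is the star K_{1,3} with centre c. The 3 leaves are pairwise interchangeable while the centre is fixed, giving Aut(G) = S_3.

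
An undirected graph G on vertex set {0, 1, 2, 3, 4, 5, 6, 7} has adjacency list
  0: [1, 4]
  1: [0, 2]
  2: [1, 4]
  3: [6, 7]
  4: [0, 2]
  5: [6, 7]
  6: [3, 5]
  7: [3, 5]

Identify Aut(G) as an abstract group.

(D_4 × D_4) ⋊ Z_2

G has two connected components, {3, 5, 6, 7} and {0, 1, 2, 4}; each is 2-regular, so G = C_4 ⊔ C_4. With two isomorphic components, Aut(G) = Aut(C_4) ≀ S_2 = (D_4 × D_4) ⋊ Z_2: permute each cycle by D_4, then optionally swap the two cycles. Order 2·(2·4)² = 128.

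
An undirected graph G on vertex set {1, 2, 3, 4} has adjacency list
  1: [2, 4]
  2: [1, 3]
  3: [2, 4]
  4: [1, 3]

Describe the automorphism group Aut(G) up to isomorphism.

G is 2-regular and bipartite on 2^2 = 4 vertices with girth 4; it is the hypercube graph Q_2. Aut(Q_2) consists of the signed permutations of the 2 coordinate axes: 2! permutations times 2^2 sign flips, so |Aut| = 2^2·2! = 8.

the dihedral group of order 8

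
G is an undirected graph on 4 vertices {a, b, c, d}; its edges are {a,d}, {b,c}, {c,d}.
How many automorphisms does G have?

The degree sequence is [1, 1, 2, 2]; the two degree-1 vertices a and b are the ends of a path, so G = P_4. A path has exactly one nontrivial symmetry — reversal — giving Aut(G) of order 2.

2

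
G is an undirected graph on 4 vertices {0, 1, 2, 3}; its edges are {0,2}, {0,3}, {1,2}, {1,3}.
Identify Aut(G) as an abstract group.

the dihedral group of order 8

G is 2-regular and connected on 4 vertices, i.e. the cycle C_4. C_4 has 4 rotations and 4 reflections, so Aut(C_4) ≅ D_4 of order 8.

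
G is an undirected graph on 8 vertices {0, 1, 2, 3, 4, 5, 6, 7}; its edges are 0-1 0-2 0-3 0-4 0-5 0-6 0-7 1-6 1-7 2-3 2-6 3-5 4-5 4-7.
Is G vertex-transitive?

No

Vertex 0 is the only vertex of degree 7, so every automorphism fixes it; G is not vertex-transitive.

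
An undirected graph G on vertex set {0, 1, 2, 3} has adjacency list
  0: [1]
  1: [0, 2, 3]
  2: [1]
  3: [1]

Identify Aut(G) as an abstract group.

Vertex 1 has degree 3 and every other vertex has degree 1, so G is the star K_{1,3} with centre 1. The 3 leaves are pairwise interchangeable while the centre is fixed, giving Aut(G) = S_3.

S_3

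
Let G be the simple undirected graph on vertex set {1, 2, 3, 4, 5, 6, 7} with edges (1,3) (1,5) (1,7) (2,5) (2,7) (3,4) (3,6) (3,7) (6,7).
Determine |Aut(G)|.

Degrees alone do not determine every vertex (e.g. 2 and 5 both have degree 2), but their neighbour-degree multisets differ: N(2) has degrees [2, 4] while N(5) has degrees [2, 3]. Repeating this refinement separates all vertices, so the only automorphism is the identity.

1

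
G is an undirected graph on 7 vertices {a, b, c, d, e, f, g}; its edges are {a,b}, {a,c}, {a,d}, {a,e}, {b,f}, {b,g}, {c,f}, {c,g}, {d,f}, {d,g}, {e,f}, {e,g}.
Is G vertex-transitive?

Automorphisms preserve degree, but G has vertices of degree 3 and vertices of degree 4; no automorphism maps one to the other, so G is not vertex-transitive.

No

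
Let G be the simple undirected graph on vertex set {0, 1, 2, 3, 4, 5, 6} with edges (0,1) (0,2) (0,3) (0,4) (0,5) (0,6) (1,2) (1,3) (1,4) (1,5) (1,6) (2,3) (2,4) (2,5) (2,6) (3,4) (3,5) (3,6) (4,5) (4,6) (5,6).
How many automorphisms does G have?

All 7 vertices are pairwise adjacent: G = K_7. Every bijection on the vertex set is an automorphism of K_7; hence Aut(K_7) ≅ S_7, order 5040.

5040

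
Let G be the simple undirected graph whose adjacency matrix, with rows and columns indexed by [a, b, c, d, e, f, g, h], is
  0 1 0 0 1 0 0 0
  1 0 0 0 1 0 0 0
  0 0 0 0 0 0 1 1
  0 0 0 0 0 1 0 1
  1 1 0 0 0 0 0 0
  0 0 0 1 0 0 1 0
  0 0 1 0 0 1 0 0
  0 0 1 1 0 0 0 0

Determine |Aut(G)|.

G has two connected components, {c, d, f, g, h} and {a, b, e}; each is 2-regular, so G = C_5 ⊔ C_3. No automorphism exchanges components of different sizes, hence Aut(G) is the direct product D_3 × D_5, order 60.

60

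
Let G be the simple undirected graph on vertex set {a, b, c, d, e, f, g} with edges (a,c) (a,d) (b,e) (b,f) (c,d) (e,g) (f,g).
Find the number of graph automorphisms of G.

48

G has two connected components, {b, e, f, g} and {a, c, d}; each is 2-regular, so G = C_4 ⊔ C_3. The components are non-isomorphic (different sizes), so Aut(G) = Aut(C_3) × Aut(C_4) = D_3 × D_4 of order 6·8 = 48.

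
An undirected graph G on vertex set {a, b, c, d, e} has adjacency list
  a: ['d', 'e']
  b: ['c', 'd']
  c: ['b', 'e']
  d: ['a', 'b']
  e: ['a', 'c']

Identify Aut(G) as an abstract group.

G is 2-regular and connected on 5 vertices, i.e. the cycle C_5. C_5 has 5 rotations and 5 reflections, so Aut(C_5) ≅ D_5 of order 10.

D_5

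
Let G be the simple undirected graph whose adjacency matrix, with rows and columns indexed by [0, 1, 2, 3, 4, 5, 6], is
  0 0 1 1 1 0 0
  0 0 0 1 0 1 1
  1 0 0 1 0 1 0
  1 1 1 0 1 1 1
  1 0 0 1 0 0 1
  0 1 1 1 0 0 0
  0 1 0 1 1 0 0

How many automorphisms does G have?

12

Vertex 3 is the unique vertex of degree 6; the remaining 6 vertices each have degree 3 and induce a cycle, so G is the wheel on 7 vertices with hub 3. Every automorphism fixes the hub and acts on the rim 6-cycle, so Aut(G) ≅ Aut(C_6) = D_6 of order 12.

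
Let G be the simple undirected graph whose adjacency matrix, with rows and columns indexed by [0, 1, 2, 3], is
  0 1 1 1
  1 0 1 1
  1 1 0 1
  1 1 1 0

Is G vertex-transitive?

Yes

Every vertex has degree 3, so G is the complete graph K_4. Any permutation of the 4 vertices preserves K_4, so Aut(K_4) = S_4 of order 4! = 24. This group acts transitively on the 4 vertices.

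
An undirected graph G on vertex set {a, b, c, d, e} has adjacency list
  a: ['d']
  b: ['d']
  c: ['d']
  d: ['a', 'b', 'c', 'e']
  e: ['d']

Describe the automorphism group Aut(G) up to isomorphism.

the symmetric group on 4 letters

Vertex d has degree 4 and every other vertex has degree 1, so G is the star K_{1,4} with centre d. The 4 leaves are pairwise interchangeable while the centre is fixed, giving Aut(G) = S_4.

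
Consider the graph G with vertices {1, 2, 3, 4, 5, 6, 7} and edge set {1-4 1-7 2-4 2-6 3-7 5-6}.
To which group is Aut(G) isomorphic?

C_2

The degree sequence is [2, 2, 1, 2, 1, 2, 2]; the two degree-1 vertices 3 and 5 are the ends of a path, so G = P_7. A path has exactly one nontrivial symmetry — reversal — giving Aut(G) of order 2.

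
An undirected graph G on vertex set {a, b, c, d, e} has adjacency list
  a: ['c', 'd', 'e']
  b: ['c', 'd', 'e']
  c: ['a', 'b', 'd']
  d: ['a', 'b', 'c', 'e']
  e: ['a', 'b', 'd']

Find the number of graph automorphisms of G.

Vertex d is the unique vertex of degree 4; the remaining 4 vertices each have degree 3 and induce a cycle, so G is the wheel on 5 vertices with hub d. Every automorphism fixes the hub and acts on the rim 4-cycle, so Aut(G) ≅ Aut(C_4) = D_4 of order 8.

8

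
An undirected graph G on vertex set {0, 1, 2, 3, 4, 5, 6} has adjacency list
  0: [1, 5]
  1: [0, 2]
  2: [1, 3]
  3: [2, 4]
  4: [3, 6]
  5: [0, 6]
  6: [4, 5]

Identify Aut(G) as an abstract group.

Every vertex has degree 2 and the graph is connected, so G is the 7-cycle C_7. C_7 has 7 rotations and 7 reflections, so Aut(C_7) ≅ D_7 of order 14.

D_7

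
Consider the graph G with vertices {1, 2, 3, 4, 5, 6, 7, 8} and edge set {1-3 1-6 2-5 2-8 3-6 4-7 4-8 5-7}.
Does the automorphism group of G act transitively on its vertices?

G has two connected components, {2, 4, 5, 7, 8} and {1, 3, 6}; each is 2-regular, so G = C_5 ⊔ C_3. The orbit of 1 under Aut(G) is {1, 3, 6}, which does not contain 2, so G is not vertex-transitive.

No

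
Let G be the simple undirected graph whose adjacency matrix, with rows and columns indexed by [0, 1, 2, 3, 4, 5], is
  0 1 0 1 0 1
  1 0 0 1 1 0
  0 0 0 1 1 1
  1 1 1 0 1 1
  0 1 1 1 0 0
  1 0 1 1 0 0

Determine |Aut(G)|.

Vertex 3 is the unique vertex of degree 5; the remaining 5 vertices each have degree 3 and induce a cycle, so G is the wheel on 6 vertices with hub 3. With the hub fixed, the remaining symmetry is that of the rim cycle C_5, giving the dihedral group D_5.

10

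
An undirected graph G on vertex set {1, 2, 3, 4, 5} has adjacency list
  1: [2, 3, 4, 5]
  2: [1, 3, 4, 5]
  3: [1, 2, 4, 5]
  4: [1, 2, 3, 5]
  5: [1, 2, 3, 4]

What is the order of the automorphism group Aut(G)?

All 5 vertices are pairwise adjacent: G = K_5. Any permutation of the 5 vertices preserves K_5, so Aut(K_5) = S_5 of order 5! = 120.

120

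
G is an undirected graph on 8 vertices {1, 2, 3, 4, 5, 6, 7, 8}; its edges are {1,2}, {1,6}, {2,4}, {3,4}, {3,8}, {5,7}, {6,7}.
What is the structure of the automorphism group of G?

The degree sequence is [2, 2, 2, 2, 1, 2, 2, 1]; the two degree-1 vertices 5 and 8 are the ends of a path, so G = P_8. The only nontrivial automorphism of a path is the end-to-end reflection, so Aut(G) ≅ Z_2.

C_2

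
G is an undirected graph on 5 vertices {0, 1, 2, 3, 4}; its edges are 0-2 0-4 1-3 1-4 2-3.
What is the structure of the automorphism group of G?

D_5

G is 2-regular and connected on 5 vertices, i.e. the cycle C_5. C_5 has 5 rotations and 5 reflections, so Aut(C_5) ≅ D_5 of order 10.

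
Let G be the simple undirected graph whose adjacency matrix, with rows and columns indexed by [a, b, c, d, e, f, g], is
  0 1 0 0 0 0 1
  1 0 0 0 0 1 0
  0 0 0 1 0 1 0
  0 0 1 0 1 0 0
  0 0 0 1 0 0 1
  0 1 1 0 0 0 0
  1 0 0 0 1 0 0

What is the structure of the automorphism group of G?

Every vertex has degree 2 and the graph is connected, so G is the 7-cycle C_7. The automorphisms of the 7-cycle are exactly the symmetries of a regular 7-gon: the dihedral group D_7, |D_7| = 14.

the dihedral group of order 14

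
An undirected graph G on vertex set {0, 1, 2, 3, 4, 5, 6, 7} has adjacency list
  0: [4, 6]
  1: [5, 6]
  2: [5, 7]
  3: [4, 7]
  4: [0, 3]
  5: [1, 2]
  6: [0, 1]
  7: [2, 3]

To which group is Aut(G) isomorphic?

G is 2-regular and connected on 8 vertices, i.e. the cycle C_8. C_8 has 8 rotations and 8 reflections, so Aut(C_8) ≅ D_8 of order 16.

the dihedral group of order 16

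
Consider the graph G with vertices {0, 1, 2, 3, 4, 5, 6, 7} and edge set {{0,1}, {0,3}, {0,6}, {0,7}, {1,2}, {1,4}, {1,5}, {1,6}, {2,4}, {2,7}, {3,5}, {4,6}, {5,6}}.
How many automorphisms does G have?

The degree sequence is [4, 5, 3, 2, 3, 3, 4, 2]. Checking the degree-preserving permutations of the vertex set shows that none except the identity preserves every edge, so Aut(G) is trivial.

1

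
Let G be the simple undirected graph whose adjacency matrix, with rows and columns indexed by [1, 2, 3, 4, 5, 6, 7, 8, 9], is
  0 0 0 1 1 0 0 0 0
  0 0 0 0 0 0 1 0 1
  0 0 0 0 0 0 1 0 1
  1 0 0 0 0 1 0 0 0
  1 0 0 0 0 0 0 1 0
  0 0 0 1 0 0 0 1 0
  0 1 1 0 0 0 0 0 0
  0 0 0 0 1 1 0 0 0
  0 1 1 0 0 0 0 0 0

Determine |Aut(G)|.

G has two connected components, {1, 4, 5, 6, 8} and {2, 3, 7, 9}; each is 2-regular, so G = C_5 ⊔ C_4. No automorphism exchanges components of different sizes, hence Aut(G) is the direct product D_4 × D_5, order 80.

80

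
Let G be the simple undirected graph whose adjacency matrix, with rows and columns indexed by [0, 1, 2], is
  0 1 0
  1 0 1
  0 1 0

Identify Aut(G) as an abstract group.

the cyclic group of order 2

The degree sequence is [1, 2, 1]; the two degree-1 vertices 0 and 2 are the ends of a path, so G = P_3. The only nontrivial automorphism of a path is the end-to-end reflection, so Aut(G) ≅ Z_2.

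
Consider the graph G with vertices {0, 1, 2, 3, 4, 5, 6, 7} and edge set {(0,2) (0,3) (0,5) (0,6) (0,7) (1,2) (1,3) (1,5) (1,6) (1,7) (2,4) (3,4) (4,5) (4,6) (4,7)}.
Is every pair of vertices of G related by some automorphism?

No

Automorphisms preserve degree, but G has vertices of degree 3 and vertices of degree 5; no automorphism maps one to the other, so G is not vertex-transitive.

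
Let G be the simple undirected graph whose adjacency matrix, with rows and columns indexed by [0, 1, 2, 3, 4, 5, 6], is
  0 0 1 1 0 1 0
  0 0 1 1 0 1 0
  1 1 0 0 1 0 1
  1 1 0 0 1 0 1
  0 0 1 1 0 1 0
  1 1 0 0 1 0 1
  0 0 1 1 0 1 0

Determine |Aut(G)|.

The vertices split by degree into {2, 3, 5} (degree 4) and {0, 1, 4, 6} (degree 3); every edge runs between the two parts, so G is the complete bipartite graph K_{3,4}. Automorphisms preserve the bipartition setwise (since the parts differ in size) and act as S_3 × S_4 within it; |Aut| = 144.

144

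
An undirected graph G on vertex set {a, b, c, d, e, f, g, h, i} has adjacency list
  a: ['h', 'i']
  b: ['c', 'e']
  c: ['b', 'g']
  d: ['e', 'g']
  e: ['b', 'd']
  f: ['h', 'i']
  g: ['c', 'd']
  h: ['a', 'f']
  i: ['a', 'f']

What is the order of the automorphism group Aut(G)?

80

G has two connected components, {b, c, d, e, g} and {a, f, h, i}; each is 2-regular, so G = C_5 ⊔ C_4. The components are non-isomorphic (different sizes), so Aut(G) = Aut(C_5) × Aut(C_4) = D_5 × D_4 of order 10·8 = 80.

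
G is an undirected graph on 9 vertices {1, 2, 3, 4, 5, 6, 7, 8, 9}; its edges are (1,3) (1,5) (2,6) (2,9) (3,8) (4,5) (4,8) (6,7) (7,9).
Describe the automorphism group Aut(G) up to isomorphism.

G has two connected components, {1, 3, 4, 5, 8} and {2, 6, 7, 9}; each is 2-regular, so G = C_5 ⊔ C_4. The components are non-isomorphic (different sizes), so Aut(G) = Aut(C_4) × Aut(C_5) = D_4 × D_5 of order 8·10 = 80.

D_4 × D_5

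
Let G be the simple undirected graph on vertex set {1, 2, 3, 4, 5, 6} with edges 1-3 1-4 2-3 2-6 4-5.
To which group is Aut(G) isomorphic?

The degree sequence is [2, 2, 2, 2, 1, 1]; the two degree-1 vertices 5 and 6 are the ends of a path, so G = P_6. A path has exactly one nontrivial symmetry — reversal — giving Aut(G) of order 2.

the cyclic group of order 2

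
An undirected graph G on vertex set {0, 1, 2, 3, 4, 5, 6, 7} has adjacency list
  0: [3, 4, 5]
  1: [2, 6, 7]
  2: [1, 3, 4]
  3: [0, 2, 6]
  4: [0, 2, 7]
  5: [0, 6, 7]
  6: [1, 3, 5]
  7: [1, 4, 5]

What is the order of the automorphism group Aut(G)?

G is 3-regular and bipartite on 2^3 = 8 vertices with girth 4; it is the hypercube graph Q_3. Aut(Q_3) consists of the signed permutations of the 3 coordinate axes: 3! permutations times 2^3 sign flips, so |Aut| = 2^3·3! = 48.

48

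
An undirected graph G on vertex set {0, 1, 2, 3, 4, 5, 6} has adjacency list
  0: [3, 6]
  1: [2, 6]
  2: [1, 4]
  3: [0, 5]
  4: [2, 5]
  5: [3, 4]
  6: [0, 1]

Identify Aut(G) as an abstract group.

G is 2-regular and connected on 7 vertices, i.e. the cycle C_7. The automorphisms of the 7-cycle are exactly the symmetries of a regular 7-gon: the dihedral group D_7, |D_7| = 14.

the dihedral group of order 14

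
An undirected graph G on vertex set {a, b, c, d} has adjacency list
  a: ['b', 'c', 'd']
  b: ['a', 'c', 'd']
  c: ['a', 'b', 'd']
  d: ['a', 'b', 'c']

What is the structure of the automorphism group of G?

Every vertex has degree 3, so G is the complete graph K_4. Every bijection on the vertex set is an automorphism of K_4; hence Aut(K_4) ≅ S_4, order 24.

S_4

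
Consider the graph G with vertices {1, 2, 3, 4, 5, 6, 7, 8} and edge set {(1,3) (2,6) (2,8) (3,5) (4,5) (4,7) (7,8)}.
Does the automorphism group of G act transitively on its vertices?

Automorphisms preserve degree, but G has vertices of degree 1 and vertices of degree 2; no automorphism maps one to the other, so G is not vertex-transitive.

No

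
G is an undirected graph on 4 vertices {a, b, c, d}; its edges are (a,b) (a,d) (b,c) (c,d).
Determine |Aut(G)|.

8

G is 2-regular and bipartite on 2^2 = 4 vertices with girth 4; it is the hypercube graph Q_2. The symmetry group of the 2-cube is the hyperoctahedral group B_2 = Z_2 ≀ S_2, of order 2^2·2! = 8.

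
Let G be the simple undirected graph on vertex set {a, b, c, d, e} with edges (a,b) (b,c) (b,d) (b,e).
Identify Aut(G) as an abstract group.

the symmetric group on 4 letters

Vertex b has degree 4 and every other vertex has degree 1, so G is the star K_{1,4} with centre b. Any automorphism fixes the centre and permutes the 4 leaves freely, so Aut(G) ≅ S_4 of order 4! = 24.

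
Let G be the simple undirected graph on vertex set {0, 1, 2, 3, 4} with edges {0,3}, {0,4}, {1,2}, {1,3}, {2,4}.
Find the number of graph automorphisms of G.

G is 2-regular and connected on 5 vertices, i.e. the cycle C_5. The automorphisms of the 5-cycle are exactly the symmetries of a regular 5-gon: the dihedral group D_5, |D_5| = 10.

10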